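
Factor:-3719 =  - 3719^1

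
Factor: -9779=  - 7^1*11^1 * 127^1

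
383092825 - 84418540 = 298674285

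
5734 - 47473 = - 41739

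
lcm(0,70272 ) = 0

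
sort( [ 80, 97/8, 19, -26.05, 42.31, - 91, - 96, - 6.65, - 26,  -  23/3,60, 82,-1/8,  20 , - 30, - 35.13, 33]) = [-96, - 91, - 35.13, - 30,  -  26.05, - 26, - 23/3, - 6.65, - 1/8,97/8,19 , 20, 33,42.31,60, 80, 82]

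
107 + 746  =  853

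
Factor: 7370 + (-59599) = -29^1*1801^1 = -52229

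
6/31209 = 2/10403 = 0.00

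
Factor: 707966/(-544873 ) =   -  2^1*61^1 * 829^1*77839^( -1) =- 101138/77839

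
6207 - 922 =5285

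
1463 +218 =1681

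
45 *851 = 38295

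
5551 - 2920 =2631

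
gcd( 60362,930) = 2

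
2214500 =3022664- 808164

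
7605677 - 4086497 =3519180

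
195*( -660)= - 128700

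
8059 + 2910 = 10969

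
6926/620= 3463/310 = 11.17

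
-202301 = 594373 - 796674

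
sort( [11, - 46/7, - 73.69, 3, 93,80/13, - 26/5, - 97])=[ - 97, - 73.69,-46/7, - 26/5, 3, 80/13, 11, 93]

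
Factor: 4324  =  2^2*23^1 * 47^1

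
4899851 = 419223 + 4480628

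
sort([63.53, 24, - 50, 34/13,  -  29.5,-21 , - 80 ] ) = [ - 80, - 50, - 29.5 , - 21,34/13, 24,63.53 ]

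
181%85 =11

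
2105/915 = 421/183=2.30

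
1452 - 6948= - 5496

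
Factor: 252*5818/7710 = 2^2*3^1*5^ ( -1 )*7^1* 257^ (- 1 )*2909^1= 244356/1285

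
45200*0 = 0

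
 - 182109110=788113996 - 970223106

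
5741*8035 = 46128935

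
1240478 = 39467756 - 38227278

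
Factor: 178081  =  37^1*4813^1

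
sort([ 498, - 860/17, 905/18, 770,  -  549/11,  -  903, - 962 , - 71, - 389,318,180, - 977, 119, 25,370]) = [ - 977, - 962, - 903, - 389, - 71, - 860/17,-549/11 , 25 , 905/18 , 119,180 , 318,370,498, 770]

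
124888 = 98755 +26133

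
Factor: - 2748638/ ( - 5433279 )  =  2^1*3^ ( - 1)*23^1*41^ ( - 1) * 163^( - 1)*271^( - 1)*59753^1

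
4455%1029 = 339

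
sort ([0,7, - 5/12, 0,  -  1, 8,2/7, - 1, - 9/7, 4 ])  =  [ - 9/7,-1, - 1, - 5/12,0,  0,  2/7, 4, 7, 8 ] 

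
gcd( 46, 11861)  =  1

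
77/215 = 77/215 = 0.36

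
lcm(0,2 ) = 0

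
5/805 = 1/161 = 0.01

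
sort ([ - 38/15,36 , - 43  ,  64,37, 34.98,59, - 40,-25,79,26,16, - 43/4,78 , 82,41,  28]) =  [  -  43, -40, - 25, - 43/4, - 38/15,16,26,28,  34.98,36,37,41,59,  64, 78,79,82]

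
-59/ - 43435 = 59/43435 = 0.00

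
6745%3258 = 229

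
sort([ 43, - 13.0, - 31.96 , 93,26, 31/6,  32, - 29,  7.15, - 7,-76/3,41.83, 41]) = [ -31.96,-29, - 76/3, -13.0, - 7,31/6,7.15, 26, 32, 41, 41.83, 43, 93]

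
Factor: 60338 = 2^1*30169^1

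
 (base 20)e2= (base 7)552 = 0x11A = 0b100011010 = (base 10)282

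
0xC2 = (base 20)9E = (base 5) 1234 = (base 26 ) 7C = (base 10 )194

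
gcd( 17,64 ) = 1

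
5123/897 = 5123/897 =5.71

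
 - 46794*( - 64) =2994816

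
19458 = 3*6486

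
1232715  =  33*37355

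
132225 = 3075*43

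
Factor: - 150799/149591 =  - 11^1*13^( - 1)*37^( - 1)*311^( - 1)*13709^1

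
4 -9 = -5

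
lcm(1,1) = 1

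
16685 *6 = 100110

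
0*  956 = 0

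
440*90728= 39920320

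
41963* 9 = 377667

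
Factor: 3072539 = 3072539^1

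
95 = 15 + 80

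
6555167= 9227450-2672283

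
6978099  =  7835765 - 857666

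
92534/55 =1682+24/55 = 1682.44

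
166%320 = 166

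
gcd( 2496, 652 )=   4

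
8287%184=7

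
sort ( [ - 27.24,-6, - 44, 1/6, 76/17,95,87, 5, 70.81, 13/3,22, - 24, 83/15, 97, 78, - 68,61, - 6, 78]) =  [ - 68,- 44, - 27.24, - 24, - 6,-6, 1/6,13/3,76/17,5, 83/15, 22 , 61, 70.81, 78, 78, 87,95,97] 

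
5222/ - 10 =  - 2611/5 = - 522.20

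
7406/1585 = 4 + 1066/1585 = 4.67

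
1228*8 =9824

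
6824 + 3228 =10052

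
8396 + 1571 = 9967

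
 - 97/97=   -  1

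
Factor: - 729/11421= - 3^1*47^ (  -  1 )  =  - 3/47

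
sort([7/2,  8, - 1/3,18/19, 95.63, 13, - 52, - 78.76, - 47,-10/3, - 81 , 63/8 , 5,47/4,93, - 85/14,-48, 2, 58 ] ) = [ -81, - 78.76, - 52, - 48 , - 47, - 85/14, - 10/3, - 1/3,18/19,2,7/2,5, 63/8,8,47/4,13 , 58, 93, 95.63 ] 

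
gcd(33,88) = 11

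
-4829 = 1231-6060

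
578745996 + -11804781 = 566941215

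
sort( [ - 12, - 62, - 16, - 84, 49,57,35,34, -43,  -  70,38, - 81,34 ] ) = [ - 84, - 81, - 70, - 62, - 43, - 16, - 12,34, 34, 35, 38, 49,57 ]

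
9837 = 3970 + 5867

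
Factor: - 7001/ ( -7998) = 2^( - 1)*3^ ( - 1)*31^( - 1)*43^(-1)*7001^1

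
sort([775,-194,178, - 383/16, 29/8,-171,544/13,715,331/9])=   [ - 194,-171,  -  383/16,29/8,331/9 , 544/13,178,715,775] 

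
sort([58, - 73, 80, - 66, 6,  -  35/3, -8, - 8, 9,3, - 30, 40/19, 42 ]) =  [ - 73,- 66, - 30, - 35/3, - 8, - 8,40/19,3 , 6,  9, 42, 58 , 80] 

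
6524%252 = 224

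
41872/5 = 41872/5= 8374.40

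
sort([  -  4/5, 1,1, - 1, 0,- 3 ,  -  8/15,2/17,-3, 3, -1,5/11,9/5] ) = [ -3, - 3 ,-1,  -  1, - 4/5, - 8/15 , 0,  2/17, 5/11,1, 1,9/5,3 ]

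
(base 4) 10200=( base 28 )A8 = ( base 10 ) 288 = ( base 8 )440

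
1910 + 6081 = 7991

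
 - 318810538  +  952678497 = 633867959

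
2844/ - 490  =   - 6+48/245= - 5.80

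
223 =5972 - 5749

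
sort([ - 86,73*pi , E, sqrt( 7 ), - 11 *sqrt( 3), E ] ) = [ - 86,-11 * sqrt( 3 ), sqrt( 7), E,E, 73*pi]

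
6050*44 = 266200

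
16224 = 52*312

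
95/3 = 95/3 = 31.67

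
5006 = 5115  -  109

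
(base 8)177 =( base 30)47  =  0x7f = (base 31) 43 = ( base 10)127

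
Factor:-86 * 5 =- 2^1*5^1*43^1=- 430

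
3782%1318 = 1146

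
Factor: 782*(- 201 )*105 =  - 16504110 = -2^1*3^2 * 5^1 * 7^1*17^1*23^1*67^1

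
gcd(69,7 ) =1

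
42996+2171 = 45167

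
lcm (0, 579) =0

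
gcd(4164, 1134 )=6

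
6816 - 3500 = 3316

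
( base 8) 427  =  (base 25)B4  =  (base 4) 10113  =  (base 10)279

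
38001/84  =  12667/28 =452.39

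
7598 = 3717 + 3881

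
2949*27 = 79623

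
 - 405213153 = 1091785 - 406304938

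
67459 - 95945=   -  28486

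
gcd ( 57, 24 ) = 3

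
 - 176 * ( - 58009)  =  10209584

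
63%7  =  0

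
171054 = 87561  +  83493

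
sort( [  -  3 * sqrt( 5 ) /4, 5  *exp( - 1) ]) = [-3 * sqrt( 5 ) /4,5*exp( - 1 )]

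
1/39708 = 1/39708 = 0.00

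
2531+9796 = 12327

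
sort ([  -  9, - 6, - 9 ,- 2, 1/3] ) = [ - 9  , - 9,  -  6, - 2, 1/3 ]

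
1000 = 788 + 212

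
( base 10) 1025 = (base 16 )401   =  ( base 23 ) 1LD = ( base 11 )852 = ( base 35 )TA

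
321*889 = 285369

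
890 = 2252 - 1362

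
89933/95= 89933/95 = 946.66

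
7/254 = 7/254 = 0.03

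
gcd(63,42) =21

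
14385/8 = 14385/8 = 1798.12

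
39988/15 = 39988/15 = 2665.87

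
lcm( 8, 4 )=8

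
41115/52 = 790 + 35/52 = 790.67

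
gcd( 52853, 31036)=1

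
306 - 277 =29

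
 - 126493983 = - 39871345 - 86622638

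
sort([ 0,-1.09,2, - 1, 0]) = [ - 1.09, -1, 0, 0 , 2 ] 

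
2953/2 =1476+ 1/2  =  1476.50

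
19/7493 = 19/7493  =  0.00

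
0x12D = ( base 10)301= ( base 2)100101101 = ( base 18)gd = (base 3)102011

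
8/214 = 4/107= 0.04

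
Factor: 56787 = 3^1*23^1*823^1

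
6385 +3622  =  10007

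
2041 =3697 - 1656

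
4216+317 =4533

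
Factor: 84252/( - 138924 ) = -3^ ( - 1)*7^1*59^1*  227^( - 1) = - 413/681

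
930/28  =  33+3/14 =33.21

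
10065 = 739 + 9326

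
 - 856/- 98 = 428/49 = 8.73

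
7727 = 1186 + 6541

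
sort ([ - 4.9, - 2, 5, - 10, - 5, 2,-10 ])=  [ - 10,-10, - 5, - 4.9, - 2,  2,5]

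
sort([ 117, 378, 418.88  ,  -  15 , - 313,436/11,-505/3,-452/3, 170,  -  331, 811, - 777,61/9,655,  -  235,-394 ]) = [-777, - 394, - 331 ,- 313,  -  235, - 505/3, - 452/3, - 15, 61/9, 436/11, 117, 170, 378,418.88 , 655, 811 ]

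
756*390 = 294840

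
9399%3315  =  2769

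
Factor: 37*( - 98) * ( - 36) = 2^3*3^2*7^2 * 37^1 = 130536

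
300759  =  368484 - 67725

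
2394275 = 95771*25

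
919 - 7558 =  - 6639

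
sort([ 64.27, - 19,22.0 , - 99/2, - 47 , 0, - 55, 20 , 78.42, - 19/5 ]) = [ - 55, - 99/2,  -  47, - 19, - 19/5, 0, 20,22.0, 64.27,78.42 ]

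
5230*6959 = 36395570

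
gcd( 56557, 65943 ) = 1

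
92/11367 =92/11367 =0.01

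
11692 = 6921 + 4771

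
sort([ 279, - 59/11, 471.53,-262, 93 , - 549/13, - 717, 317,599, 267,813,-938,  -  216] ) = [-938,- 717, - 262,  -  216,-549/13, - 59/11, 93, 267, 279, 317, 471.53,599,813]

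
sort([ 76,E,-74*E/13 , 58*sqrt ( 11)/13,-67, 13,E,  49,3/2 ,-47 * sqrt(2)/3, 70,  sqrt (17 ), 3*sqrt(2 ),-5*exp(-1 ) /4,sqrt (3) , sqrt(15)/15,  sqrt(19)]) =[-67, - 47*sqrt(2)/3, -74*E/13, - 5 *exp( - 1 )/4,  sqrt( 15 ) /15, 3/2 , sqrt (3 ),  E,E, sqrt( 17 ),3 * sqrt ( 2 ),sqrt ( 19), 13, 58*sqrt ( 11)/13,49, 70, 76 ] 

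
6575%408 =47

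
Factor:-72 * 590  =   - 2^4*3^2*5^1*59^1 = - 42480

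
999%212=151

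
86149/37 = 2328 + 13/37 = 2328.35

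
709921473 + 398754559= 1108676032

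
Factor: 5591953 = 97^1*57649^1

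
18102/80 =9051/40 = 226.28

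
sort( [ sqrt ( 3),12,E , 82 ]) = [ sqrt( 3 ),  E, 12, 82]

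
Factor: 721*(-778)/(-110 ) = 280469/55 = 5^( - 1)*7^1*  11^(-1)*103^1*389^1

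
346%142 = 62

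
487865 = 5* 97573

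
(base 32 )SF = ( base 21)218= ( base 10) 911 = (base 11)759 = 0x38f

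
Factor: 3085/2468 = 5/4 = 2^ ( - 2) * 5^1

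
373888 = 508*736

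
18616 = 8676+9940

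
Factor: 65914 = 2^1 * 32957^1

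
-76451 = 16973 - 93424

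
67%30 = 7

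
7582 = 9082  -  1500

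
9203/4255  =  2+693/4255 = 2.16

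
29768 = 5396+24372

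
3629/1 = 3629 = 3629.00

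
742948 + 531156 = 1274104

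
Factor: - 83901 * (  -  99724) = 8366943324 = 2^2 * 3^1 * 107^1  *233^1*27967^1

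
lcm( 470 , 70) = 3290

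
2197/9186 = 2197/9186 = 0.24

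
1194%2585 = 1194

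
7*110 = 770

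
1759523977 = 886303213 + 873220764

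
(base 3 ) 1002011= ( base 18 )27D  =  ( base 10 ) 787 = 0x313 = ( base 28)103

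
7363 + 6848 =14211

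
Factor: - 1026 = - 2^1*  3^3*19^1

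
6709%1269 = 364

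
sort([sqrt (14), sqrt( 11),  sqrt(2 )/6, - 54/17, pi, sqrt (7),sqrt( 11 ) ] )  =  [-54/17, sqrt ( 2)/6,sqrt(7), pi, sqrt( 11), sqrt( 11 ),sqrt( 14 ) ] 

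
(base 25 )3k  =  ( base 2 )1011111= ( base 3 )10112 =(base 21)4B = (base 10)95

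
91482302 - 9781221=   81701081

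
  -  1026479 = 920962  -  1947441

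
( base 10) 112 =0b1110000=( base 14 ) 80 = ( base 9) 134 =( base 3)11011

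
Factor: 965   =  5^1*193^1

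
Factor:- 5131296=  - 2^5*3^3  *  5939^1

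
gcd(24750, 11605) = 55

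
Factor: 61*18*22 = 2^2*3^2*11^1*61^1= 24156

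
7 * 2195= 15365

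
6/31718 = 3/15859 = 0.00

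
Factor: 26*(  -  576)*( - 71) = 2^7*3^2*13^1*71^1=1063296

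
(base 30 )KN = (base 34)IB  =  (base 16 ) 26f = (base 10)623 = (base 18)1GB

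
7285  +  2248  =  9533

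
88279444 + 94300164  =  182579608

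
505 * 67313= 33993065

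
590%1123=590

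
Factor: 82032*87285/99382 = 2^3*3^2 *5^1 * 11^1*17^( - 1 )*23^2*37^(-1)*79^( - 1) * 1709^1 =3580081560/49691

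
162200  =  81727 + 80473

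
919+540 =1459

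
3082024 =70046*44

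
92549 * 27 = 2498823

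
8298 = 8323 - 25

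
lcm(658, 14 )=658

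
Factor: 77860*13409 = 1044024740 = 2^2*5^1* 11^1*17^1 * 23^1 * 53^1*229^1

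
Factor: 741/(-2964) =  - 2^( -2 ) = - 1/4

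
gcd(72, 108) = 36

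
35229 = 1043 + 34186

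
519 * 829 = 430251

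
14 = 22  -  8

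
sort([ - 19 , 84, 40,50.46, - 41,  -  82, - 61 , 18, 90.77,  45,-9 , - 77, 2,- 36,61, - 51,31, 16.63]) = [ - 82,- 77, -61, -51, - 41, - 36, - 19,- 9, 2, 16.63,  18, 31, 40,45,50.46, 61,84, 90.77]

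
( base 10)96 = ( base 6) 240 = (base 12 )80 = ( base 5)341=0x60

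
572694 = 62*9237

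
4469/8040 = 4469/8040=0.56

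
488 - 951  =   - 463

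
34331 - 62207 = - 27876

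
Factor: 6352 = 2^4*397^1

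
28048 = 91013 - 62965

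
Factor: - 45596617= - 11^1*37^1*112031^1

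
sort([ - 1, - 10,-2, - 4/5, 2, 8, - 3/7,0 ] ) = [ - 10,-2,-1,-4/5, - 3/7 , 0,  2, 8 ] 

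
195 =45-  - 150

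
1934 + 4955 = 6889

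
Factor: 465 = 3^1*5^1*31^1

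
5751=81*71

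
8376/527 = 15 + 471/527 =15.89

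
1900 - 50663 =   -  48763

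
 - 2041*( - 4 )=8164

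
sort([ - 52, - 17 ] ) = [ - 52 ,  -  17 ] 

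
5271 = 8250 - 2979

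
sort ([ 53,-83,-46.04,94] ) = [  -  83, - 46.04 , 53, 94]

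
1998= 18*111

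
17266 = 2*8633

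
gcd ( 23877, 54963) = 9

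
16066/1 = 16066 = 16066.00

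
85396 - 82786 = 2610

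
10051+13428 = 23479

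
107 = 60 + 47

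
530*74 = 39220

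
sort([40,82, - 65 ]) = [ - 65,  40, 82 ]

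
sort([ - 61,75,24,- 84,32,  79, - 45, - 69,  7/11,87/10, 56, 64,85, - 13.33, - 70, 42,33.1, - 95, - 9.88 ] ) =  [ - 95, - 84,  -  70, - 69, - 61, - 45,-13.33 , - 9.88  ,  7/11,  87/10  ,  24 , 32 , 33.1,  42, 56 , 64,  75,79, 85] 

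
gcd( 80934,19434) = 246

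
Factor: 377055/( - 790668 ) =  - 13965/29284  =  - 2^ ( - 2 ) * 3^1 * 5^1 * 7^2*  19^1*7321^( - 1)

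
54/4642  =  27/2321 = 0.01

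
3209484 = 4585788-1376304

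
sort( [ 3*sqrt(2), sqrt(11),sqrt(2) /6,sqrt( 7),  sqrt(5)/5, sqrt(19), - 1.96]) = [ - 1.96  ,  sqrt(2)/6, sqrt(5)/5, sqrt( 7 ),sqrt( 11), 3*sqrt(2 ),  sqrt (19)] 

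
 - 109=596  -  705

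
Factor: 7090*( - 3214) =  - 22787260 = - 2^2* 5^1*709^1 * 1607^1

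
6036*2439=14721804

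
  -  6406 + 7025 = 619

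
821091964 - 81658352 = 739433612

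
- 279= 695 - 974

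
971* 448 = 435008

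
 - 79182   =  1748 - 80930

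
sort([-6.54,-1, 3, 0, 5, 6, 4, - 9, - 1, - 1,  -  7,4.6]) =[ - 9,-7,-6.54, - 1, - 1,-1, 0, 3,4 , 4.6,5, 6]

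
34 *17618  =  599012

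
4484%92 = 68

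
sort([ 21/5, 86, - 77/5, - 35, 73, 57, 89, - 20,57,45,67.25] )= [ - 35, - 20, - 77/5,21/5, 45, 57,  57, 67.25,73, 86, 89]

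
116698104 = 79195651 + 37502453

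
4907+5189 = 10096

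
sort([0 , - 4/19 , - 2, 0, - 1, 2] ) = [ - 2, - 1 ,- 4/19, 0, 0, 2] 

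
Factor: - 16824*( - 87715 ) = 2^3*3^1*5^1*53^1*331^1*701^1 = 1475717160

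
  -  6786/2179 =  - 6786/2179 =- 3.11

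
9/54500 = 9/54500  =  0.00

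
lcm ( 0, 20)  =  0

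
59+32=91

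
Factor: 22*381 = 2^1*3^1 * 11^1*127^1 = 8382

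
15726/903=5242/301 =17.42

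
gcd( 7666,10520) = 2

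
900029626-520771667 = 379257959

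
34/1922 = 17/961 = 0.02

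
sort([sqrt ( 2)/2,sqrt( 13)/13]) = [sqrt(13) /13,sqrt (2 ) /2]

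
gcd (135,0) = 135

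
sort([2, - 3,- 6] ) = [ -6, - 3, 2] 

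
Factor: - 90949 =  - 103^1*883^1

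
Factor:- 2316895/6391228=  - 2^(-2)*5^1*  7^1*53^1 * 131^( - 1)*1249^1*12197^( - 1) 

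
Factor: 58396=2^2*13^1*1123^1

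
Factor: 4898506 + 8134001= 3^1 *4344169^1 = 13032507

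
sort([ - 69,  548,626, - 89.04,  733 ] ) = [ - 89.04, - 69,548,  626, 733 ]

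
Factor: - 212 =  - 2^2*53^1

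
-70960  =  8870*( - 8 ) 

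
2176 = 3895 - 1719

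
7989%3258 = 1473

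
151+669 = 820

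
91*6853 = 623623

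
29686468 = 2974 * 9982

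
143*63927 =9141561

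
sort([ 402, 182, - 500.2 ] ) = [- 500.2, 182,402]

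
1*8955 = 8955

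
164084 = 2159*76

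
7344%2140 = 924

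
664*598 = 397072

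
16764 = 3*5588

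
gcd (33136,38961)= 1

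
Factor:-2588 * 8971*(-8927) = 207257694796 = 2^2*79^1*113^1*647^1*8971^1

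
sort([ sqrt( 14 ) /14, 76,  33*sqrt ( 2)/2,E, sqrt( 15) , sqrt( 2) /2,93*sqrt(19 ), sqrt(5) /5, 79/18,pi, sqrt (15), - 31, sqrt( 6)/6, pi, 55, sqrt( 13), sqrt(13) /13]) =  [-31, sqrt( 14)/14,sqrt(13)/13, sqrt ( 6 )/6, sqrt( 5)/5 , sqrt(2)/2,E, pi, pi, sqrt( 13), sqrt( 15 ),sqrt( 15) , 79/18,33*sqrt(2)/2,  55,76, 93*sqrt(19 )]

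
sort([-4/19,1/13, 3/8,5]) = [ - 4/19,1/13, 3/8, 5 ]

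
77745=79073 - 1328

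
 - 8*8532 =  - 68256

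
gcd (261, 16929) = 9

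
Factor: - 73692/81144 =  - 2^ ( - 1)*7^(-2 )*89^1 = - 89/98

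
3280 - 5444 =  - 2164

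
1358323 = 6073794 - 4715471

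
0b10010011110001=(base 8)22361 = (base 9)13867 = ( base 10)9457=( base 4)2103301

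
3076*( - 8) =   -  24608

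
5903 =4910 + 993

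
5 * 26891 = 134455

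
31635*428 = 13539780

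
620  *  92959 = 57634580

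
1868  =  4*467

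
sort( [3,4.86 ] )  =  [ 3,  4.86]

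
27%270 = 27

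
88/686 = 44/343= 0.13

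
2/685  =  2/685 = 0.00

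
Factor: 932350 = 2^1*5^2 * 29^1*643^1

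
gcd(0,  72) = 72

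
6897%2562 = 1773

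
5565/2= 5565/2 = 2782.50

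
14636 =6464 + 8172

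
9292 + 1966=11258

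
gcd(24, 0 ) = 24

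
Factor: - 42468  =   - 2^2 *3^1*3539^1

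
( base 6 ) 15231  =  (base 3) 10101101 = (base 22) 523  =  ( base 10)2467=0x9a3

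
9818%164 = 142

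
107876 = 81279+26597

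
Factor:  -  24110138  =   -2^1*13^1 *927313^1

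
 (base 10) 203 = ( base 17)BG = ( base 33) 65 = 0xcb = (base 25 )83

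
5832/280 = 729/35  =  20.83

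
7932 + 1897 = 9829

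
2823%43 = 28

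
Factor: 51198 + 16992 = 2^1 * 3^1 * 5^1 * 2273^1= 68190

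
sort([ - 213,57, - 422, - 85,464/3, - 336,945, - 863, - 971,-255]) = [ - 971, - 863, - 422, - 336, - 255, - 213, - 85, 57,464/3, 945 ] 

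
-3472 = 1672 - 5144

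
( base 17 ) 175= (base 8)635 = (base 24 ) H5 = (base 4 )12131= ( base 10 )413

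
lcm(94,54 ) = 2538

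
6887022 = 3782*1821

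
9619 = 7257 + 2362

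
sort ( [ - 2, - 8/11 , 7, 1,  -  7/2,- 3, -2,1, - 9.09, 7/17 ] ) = [-9.09, -7/2, - 3,  -  2, -2,-8/11,  7/17, 1, 1, 7]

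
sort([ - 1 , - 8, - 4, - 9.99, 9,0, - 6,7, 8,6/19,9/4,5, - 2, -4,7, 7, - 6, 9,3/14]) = [ - 9.99, - 8, - 6, - 6, - 4, - 4, - 2, - 1, 0 , 3/14,6/19,  9/4, 5, 7,7,7,8,9,9]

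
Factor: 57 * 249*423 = 6003639 = 3^4*19^1*47^1*83^1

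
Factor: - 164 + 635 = 471 = 3^1*157^1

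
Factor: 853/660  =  2^(  -  2)*3^( - 1) * 5^(-1 ) * 11^ (-1)*853^1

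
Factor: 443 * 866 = 2^1*433^1*443^1 = 383638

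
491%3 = 2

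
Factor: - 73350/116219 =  - 2^1 *3^2*5^2*23^( -1 )*31^( - 1 ) = - 450/713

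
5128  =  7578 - 2450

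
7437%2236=729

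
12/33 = 4/11 = 0.36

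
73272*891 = 65285352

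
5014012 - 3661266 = 1352746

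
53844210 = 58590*919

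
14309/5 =2861  +  4/5 = 2861.80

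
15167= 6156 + 9011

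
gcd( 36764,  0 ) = 36764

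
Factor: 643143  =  3^1*214381^1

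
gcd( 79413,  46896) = 3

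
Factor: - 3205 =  -5^1 * 641^1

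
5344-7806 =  - 2462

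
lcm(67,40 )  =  2680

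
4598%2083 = 432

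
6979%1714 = 123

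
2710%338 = 6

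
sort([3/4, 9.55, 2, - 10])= [-10, 3/4, 2,  9.55 ]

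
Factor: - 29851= - 29851^1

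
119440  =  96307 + 23133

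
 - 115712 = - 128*904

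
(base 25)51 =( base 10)126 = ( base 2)1111110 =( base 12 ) a6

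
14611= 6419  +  8192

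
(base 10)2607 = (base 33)2d0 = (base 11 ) 1A60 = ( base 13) 1257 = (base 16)a2f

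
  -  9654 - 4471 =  - 14125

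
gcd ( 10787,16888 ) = 1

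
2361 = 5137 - 2776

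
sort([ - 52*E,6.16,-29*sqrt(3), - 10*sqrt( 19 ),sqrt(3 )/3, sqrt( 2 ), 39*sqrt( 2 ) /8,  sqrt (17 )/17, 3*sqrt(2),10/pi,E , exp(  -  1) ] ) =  [ - 52*E,-29*sqrt(3), - 10*sqrt( 19),sqrt(17)/17, exp( - 1),sqrt ( 3) /3,sqrt ( 2),E, 10/pi, 3*sqrt( 2),6.16, 39*sqrt(2) /8]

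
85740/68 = 21435/17 = 1260.88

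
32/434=16/217 =0.07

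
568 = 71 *8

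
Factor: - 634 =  - 2^1 * 317^1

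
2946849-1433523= 1513326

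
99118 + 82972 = 182090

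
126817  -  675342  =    -  548525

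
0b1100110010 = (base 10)818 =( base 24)1a2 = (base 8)1462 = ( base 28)116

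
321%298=23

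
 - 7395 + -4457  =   - 11852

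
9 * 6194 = 55746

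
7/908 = 7/908= 0.01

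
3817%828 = 505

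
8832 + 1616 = 10448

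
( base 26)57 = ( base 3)12002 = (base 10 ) 137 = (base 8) 211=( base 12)b5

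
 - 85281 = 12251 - 97532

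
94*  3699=347706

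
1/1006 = 1/1006=0.00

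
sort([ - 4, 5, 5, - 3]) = [- 4, - 3, 5,5]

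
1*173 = 173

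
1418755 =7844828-6426073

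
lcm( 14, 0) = 0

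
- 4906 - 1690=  - 6596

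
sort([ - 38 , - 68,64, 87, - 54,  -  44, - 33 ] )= [ - 68, - 54, - 44, - 38, - 33,64,87 ]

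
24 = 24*1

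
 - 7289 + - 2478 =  - 9767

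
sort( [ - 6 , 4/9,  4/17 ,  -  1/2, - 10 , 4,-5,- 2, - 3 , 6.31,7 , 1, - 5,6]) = [ - 10, - 6, - 5,-5, - 3, -2, - 1/2, 4/17, 4/9 , 1, 4,6, 6.31, 7 ] 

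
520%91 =65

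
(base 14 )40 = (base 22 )2c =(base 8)70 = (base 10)56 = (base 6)132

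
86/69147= 86/69147= 0.00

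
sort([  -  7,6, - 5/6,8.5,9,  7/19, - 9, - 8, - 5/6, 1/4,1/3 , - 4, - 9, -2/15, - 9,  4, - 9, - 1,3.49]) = [ - 9,  -  9 , - 9,  -  9,-8, - 7, - 4,- 1, - 5/6, - 5/6, - 2/15, 1/4,1/3,7/19, 3.49, 4, 6, 8.5, 9]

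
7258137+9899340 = 17157477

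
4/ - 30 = -1 + 13/15 = - 0.13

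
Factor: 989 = 23^1*43^1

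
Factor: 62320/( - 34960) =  - 23^( - 1)*41^1 = - 41/23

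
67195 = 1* 67195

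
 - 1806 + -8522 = -10328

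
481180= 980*491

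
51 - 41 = 10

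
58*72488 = 4204304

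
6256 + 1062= 7318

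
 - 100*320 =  - 32000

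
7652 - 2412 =5240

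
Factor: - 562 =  - 2^1*281^1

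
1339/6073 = 1339/6073 = 0.22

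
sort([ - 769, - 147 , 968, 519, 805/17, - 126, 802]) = [  -  769, - 147,- 126,805/17 , 519, 802, 968]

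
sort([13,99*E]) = [ 13, 99*E]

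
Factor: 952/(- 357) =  - 8/3 = -2^3*3^( - 1 ) 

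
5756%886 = 440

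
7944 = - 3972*( - 2) 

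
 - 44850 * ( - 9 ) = 403650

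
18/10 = 9/5  =  1.80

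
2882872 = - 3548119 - -6430991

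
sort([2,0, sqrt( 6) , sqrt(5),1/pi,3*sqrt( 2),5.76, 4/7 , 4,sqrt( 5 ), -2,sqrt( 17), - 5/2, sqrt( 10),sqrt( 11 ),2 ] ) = [ - 5/2,-2 , 0, 1/pi, 4/7, 2,2,sqrt ( 5),sqrt(5 ),sqrt( 6 ), sqrt (10), sqrt( 11),4,sqrt (17 ), 3*sqrt( 2), 5.76]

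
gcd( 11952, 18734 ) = 2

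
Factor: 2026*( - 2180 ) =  - 4416680  =  - 2^3*5^1*109^1  *  1013^1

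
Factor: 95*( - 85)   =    -  8075 = - 5^2*17^1*19^1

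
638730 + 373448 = 1012178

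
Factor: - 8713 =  - 8713^1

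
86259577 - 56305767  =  29953810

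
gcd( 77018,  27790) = 794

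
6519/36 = 181 + 1/12 = 181.08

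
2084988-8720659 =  - 6635671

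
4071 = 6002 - 1931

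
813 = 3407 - 2594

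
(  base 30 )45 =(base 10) 125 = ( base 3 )11122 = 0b1111101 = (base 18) 6h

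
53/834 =53/834 = 0.06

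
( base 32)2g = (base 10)80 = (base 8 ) 120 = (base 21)3h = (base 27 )2Q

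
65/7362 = 65/7362=0.01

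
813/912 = 271/304 = 0.89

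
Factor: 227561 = 227561^1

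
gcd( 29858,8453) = 1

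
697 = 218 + 479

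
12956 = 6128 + 6828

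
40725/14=2908 + 13/14 = 2908.93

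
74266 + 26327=100593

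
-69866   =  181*( - 386)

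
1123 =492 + 631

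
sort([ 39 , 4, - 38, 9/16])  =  [- 38,9/16, 4, 39] 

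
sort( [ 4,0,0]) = [0, 0,  4]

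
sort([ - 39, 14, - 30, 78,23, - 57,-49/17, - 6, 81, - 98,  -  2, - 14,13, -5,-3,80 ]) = [  -  98,-57, - 39, - 30, - 14, - 6,  -  5, - 3, -49/17, - 2,13, 14,23,78, 80, 81] 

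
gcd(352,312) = 8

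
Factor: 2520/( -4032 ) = -2^(  -  3) *5^1 = - 5/8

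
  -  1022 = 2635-3657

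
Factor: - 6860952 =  - 2^3 * 3^2*7^1*13613^1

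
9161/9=1017 + 8/9= 1017.89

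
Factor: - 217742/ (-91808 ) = 2^( - 4 ) * 7^1*19^( - 1) *103^1 = 721/304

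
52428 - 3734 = 48694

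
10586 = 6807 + 3779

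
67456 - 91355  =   - 23899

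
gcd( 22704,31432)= 8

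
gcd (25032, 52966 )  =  2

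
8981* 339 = 3044559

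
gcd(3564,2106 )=162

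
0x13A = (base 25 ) ce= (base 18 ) H8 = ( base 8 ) 472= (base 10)314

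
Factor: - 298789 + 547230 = 248441^1=248441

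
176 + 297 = 473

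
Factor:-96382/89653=-2^1*11^1*13^1*337^1*89653^( - 1)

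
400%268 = 132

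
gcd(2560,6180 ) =20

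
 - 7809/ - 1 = 7809 + 0/1 = 7809.00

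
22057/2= 22057/2=11028.50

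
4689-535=4154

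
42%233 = 42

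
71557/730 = 71557/730 =98.02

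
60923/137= 444 + 95/137 = 444.69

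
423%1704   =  423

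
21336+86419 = 107755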